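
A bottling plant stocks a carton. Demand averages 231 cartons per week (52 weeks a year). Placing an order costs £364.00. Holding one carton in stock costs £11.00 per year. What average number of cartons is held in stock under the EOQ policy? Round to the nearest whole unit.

Average inventory ≈ 446 cartons

Annual demand D = 231 × 52 = 12,012.
Q* = √(2DS/H) = √(2 × 12,012 × 364 / 11) ≈ 891.61.
Average inventory = Q*/2 ≈ 891.61 / 2 = 445.807.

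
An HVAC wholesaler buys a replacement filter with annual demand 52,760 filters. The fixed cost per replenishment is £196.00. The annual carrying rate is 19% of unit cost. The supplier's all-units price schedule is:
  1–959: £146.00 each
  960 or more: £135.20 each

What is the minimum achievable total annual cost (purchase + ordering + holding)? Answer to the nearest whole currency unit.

TC* ≈ £7,156,254

Holding cost per unit per year at price C is H = 0.19·C.
For each price level, check whether its EOQ is feasible; otherwise the best quantity at that price is the breakpoint.
EOQ at £146.00 = 863.5 (feasible in tier 1): TC = 52,760×£146.00 + (52,760/863.5)×196 + (863.5/2)×0.19×£146.00 = £7,726,912.38.
EOQ at £135.20 = 897.3 < 960, so use break Q=960: TC = 52,760×£135.20 + (52,760/960.0)×196 + (960.0/2)×0.19×£135.20 = £7,156,254.07.
Lowest total cost among the candidates is at Q = 960.0.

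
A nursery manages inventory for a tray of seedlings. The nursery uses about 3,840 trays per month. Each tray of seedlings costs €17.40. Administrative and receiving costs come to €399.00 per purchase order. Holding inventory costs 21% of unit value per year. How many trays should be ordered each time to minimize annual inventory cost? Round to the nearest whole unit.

Annual demand D = 3,840 × 12 = 46,080.
Holding cost H = 0.21 × €17.40 = €3.6540 per unit per year.
EOQ = √(2DS / H) = √(2 × 46,080 × 399 / 3.654).
= √(36,771,840 / 3.654) = √10,063,448.2759 ≈ 3172.294.

Q* ≈ 3,172 trays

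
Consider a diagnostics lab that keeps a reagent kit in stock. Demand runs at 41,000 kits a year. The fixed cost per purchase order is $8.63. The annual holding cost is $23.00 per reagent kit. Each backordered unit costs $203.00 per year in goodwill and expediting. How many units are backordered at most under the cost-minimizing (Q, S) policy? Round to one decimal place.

S* ≈ 18.8 kits

With planned backorders, Q* = √(2DS/H) · √((H+B)/B).
√(2DS/H) = √(2 × 41,000 × 8.63 / 23) = 175.408.
√((H+B)/B) = √((23+203)/203) = 1.0551.
Q* ≈ 185.078.
S* = Q* · H/(H+B) = 185.078 × 23/226 ≈ 18.835.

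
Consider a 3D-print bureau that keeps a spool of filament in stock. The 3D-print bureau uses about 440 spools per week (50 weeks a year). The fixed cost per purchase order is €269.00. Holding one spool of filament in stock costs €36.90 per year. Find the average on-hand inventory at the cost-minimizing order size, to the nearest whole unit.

Average inventory ≈ 283 spools

Annual demand D = 440 × 50 = 22,000.
EOQ = √(2DS/H) = √(2 × 22,000 × 269 / 36.9) ≈ 566.36.
Average inventory = Q*/2 ≈ 566.36 / 2 = 283.178.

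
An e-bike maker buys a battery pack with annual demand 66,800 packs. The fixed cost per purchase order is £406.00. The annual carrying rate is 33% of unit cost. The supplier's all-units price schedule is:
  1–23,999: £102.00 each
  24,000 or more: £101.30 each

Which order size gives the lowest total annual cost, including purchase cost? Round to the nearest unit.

Q* ≈ 1,269 packs

Holding cost per unit per year at price C is H = 0.33·C.
For each price level, check whether its EOQ is feasible; otherwise the best quantity at that price is the breakpoint.
EOQ at £102.00 = 1269.4 (feasible in tier 1): TC = 66,800×£102.00 + (66,800/1269.4)×406 + (1269.4/2)×0.33×£102.00 = £6,856,329.06.
EOQ at £101.30 = 1273.8 < 24000, so use break Q=24000: TC = 66,800×£101.30 + (66,800/24000.0)×406 + (24000.0/2)×0.33×£101.30 = £7,169,118.03.
Lowest total cost is £6,856,329.06 at Q = 1269.4.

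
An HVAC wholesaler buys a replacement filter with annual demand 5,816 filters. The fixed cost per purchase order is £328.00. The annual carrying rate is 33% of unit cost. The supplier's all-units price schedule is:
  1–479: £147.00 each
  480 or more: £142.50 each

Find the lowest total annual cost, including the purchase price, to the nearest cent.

Holding cost per unit per year at price C is H = 0.33·C.
For each price level, check whether its EOQ is feasible; otherwise the best quantity at that price is the breakpoint.
EOQ at £147.00 = 280.4 (feasible in tier 1): TC = 5,816×£147.00 + (5,816/280.4)×328 + (280.4/2)×0.33×£147.00 = £868,556.41.
EOQ at £142.50 = 284.8 < 480, so use break Q=480: TC = 5,816×£142.50 + (5,816/480.0)×328 + (480.0/2)×0.33×£142.50 = £844,040.27.
Lowest total cost among the candidates is at Q = 480.0.

TC* ≈ £844,040.27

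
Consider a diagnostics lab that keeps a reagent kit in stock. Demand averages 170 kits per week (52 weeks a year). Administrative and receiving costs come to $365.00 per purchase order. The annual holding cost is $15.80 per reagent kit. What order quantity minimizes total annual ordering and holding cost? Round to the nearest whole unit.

Q* ≈ 639 kits

Annual demand D = 170 × 52 = 8,840.
EOQ = √(2DS / H) = √(2 × 8,840 × 365 / 15.8).
= √(6,453,200 / 15.8) = √408,430.3797 ≈ 639.086.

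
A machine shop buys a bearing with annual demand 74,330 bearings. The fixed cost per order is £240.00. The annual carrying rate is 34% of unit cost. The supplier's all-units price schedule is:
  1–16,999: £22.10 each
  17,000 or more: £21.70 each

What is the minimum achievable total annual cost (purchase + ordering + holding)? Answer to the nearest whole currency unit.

Holding cost per unit per year at price C is H = 0.34·C.
Evaluate total cost at each tier's feasible EOQ or, if the EOQ is below the tier, at the tier's minimum quantity.
EOQ at £22.10 = 2179.0 (feasible in tier 1): TC = 74,330×£22.10 + (74,330/2179.0)×240 + (2179.0/2)×0.34×£22.10 = £1,659,066.38.
EOQ at £21.70 = 2199.0 < 17000, so use break Q=17000: TC = 74,330×£21.70 + (74,330/17000.0)×240 + (17000.0/2)×0.34×£21.70 = £1,676,723.36.
Lowest total cost among the candidates is at Q = 2179.0.

TC* ≈ £1,659,066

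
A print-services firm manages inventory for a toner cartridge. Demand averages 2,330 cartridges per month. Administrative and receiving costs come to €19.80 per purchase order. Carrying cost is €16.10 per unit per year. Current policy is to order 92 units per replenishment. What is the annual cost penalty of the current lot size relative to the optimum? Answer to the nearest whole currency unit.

Extra cost ≈ €2,536 per year

Annual demand D = 2,330 × 12 = 27,960.
EOQ = √(2DS/H) = √(2 × 27,960 × 19.8 / 16.1) ≈ 262.24.
Cost at Q* = (D/Q*)S + (Q*/2)H = √(2DSH) ≈ €4,222.11.
Cost at Q = 92: (27,960/92)×19.8 + (92/2)×16.1 = €6,017.48 + €740.60 = €6,758.08.
Excess = €6,758.08 − €4,222.11 = €2,535.97.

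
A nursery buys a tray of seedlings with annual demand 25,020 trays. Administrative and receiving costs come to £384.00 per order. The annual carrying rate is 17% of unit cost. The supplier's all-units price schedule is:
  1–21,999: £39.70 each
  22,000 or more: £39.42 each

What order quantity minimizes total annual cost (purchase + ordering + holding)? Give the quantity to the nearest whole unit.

Q* ≈ 1,687 trays

Holding cost per unit per year at price C is H = 0.17·C.
Candidates are each tier's EOQ (if it falls in that tier) and each price-break quantity.
EOQ at £39.70 = 1687.3 (feasible in tier 1): TC = 25,020×£39.70 + (25,020/1687.3)×384 + (1687.3/2)×0.17×£39.70 = £1,004,681.91.
EOQ at £39.42 = 1693.3 < 22000, so use break Q=22000: TC = 25,020×£39.42 + (25,020/22000.0)×384 + (22000.0/2)×0.17×£39.42 = £1,060,440.51.
Lowest total cost is £1,004,681.91 at Q = 1687.3.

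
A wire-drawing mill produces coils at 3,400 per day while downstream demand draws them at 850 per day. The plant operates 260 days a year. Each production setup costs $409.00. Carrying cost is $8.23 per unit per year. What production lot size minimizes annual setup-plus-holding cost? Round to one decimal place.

Q* ≈ 5,411.8 coils

Annual demand D = 850 × 260 = 221,000.
Production build-up factor (1 − d/p) = 1 − 850/3,400 = 0.7500.
Q* = √(2DS / (H(1 − d/p))) = √(2 × 221,000 × 409 / (8.23 × 0.7500)).
= √(180,778,000 / 6.1725) ≈ 5411.806.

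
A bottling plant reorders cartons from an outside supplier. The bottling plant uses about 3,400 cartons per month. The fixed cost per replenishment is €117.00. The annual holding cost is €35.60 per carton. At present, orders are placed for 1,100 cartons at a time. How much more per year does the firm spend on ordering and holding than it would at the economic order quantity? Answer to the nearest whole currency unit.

Extra cost ≈ €5,484 per year

Annual demand D = 3,400 × 12 = 40,800.
EOQ = √(2DS/H) = √(2 × 40,800 × 117 / 35.6) ≈ 517.86.
Cost at Q* = (D/Q*)S + (Q*/2)H = √(2DSH) ≈ €18,435.84.
Cost at Q = 1,100: (40,800/1,100)×117 + (1,100/2)×35.6 = €4,339.64 + €19,580.00 = €23,919.64.
Excess = €23,919.64 − €18,435.84 = €5,483.79.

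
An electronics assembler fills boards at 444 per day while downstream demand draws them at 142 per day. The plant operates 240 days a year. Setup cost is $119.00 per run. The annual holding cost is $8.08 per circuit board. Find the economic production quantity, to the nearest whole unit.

Q* ≈ 1,215 boards

Annual demand D = 142 × 240 = 34,080.
Production build-up factor (1 − d/p) = 1 − 142/444 = 0.6802.
Q* = √(2DS / (H(1 − d/p))) = √(2 × 34,080 × 119 / (8.08 × 0.6802)).
= √(8,111,040 / 5.4959) ≈ 1214.844.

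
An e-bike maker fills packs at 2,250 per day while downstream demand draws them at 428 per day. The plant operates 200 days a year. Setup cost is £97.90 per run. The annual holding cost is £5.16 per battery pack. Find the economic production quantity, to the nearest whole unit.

Annual demand D = 428 × 200 = 85,600.
Production build-up factor (1 − d/p) = 1 − 428/2,250 = 0.8098.
Q* = √(2DS / (H(1 − d/p))) = √(2 × 85,600 × 97.9 / (5.16 × 0.8098)).
= √(16,760,480 / 4.1785) ≈ 2002.790.

Q* ≈ 2,003 packs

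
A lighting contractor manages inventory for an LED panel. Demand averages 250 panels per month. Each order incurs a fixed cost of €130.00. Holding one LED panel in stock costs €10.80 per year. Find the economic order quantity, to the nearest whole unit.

Q* ≈ 269 panels

Annual demand D = 250 × 12 = 3,000.
EOQ = √(2DS / H) = √(2 × 3,000 × 130 / 10.8).
= √(780,000 / 10.8) = √72,222.2222 ≈ 268.742.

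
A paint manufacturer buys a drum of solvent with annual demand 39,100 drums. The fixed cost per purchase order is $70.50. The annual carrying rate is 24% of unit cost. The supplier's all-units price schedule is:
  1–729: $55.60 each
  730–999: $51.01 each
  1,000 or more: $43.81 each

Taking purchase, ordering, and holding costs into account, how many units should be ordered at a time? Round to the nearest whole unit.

Q* ≈ 1,000 drums

Holding cost per unit per year at price C is H = 0.24·C.
For each price level, check whether its EOQ is feasible; otherwise the best quantity at that price is the breakpoint.
EOQ at $55.60 = 642.8 (feasible in tier 1): TC = 39,100×$55.60 + (39,100/642.8)×70.5 + (642.8/2)×0.24×$55.60 = $2,182,537.11.
EOQ at $51.01 = 671.1 < 730, so use break Q=730: TC = 39,100×$51.01 + (39,100/730.0)×70.5 + (730.0/2)×0.24×$51.01 = $2,002,735.57.
EOQ at $43.81 = 724.1 < 1000, so use break Q=1000: TC = 39,100×$43.81 + (39,100/1000.0)×70.5 + (1000.0/2)×0.24×$43.81 = $1,720,984.75.
Lowest total cost is $1,720,984.75 at Q = 1000.0.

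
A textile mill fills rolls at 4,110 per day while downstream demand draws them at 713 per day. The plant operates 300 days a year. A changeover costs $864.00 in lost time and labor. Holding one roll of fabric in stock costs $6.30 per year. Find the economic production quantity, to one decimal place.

Q* ≈ 8,425.2 rolls

Annual demand D = 713 × 300 = 213,900.
Production build-up factor (1 − d/p) = 1 − 713/4,110 = 0.8265.
Q* = √(2DS / (H(1 − d/p))) = √(2 × 213,900 × 864 / (6.3 × 0.8265)).
= √(369,619,200 / 5.2071) ≈ 8425.198.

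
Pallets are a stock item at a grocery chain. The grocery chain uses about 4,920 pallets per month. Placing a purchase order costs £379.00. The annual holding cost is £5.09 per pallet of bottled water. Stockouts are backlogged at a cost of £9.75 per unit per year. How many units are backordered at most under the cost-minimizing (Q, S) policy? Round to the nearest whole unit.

S* ≈ 1,255 pallets

Annual demand D = 4,920 × 12 = 59,040.
With planned backorders, Q* = √(2DS/H) · √((H+B)/B).
√(2DS/H) = √(2 × 59,040 × 379 / 5.09) = 2965.165.
√((H+B)/B) = √((5.09+9.75)/9.75) = 1.2337.
Q* ≈ 3658.167.
S* = Q* · H/(H+B) = 3658.167 × 5.09/14.84 ≈ 1254.722.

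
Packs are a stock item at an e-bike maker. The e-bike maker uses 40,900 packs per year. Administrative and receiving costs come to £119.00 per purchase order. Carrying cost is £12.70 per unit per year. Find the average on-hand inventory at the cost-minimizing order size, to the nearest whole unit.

Q* = √(2DS/H) = √(2 × 40,900 × 119 / 12.7) ≈ 875.48.
Average inventory = Q*/2 ≈ 875.48 / 2 = 437.742.

Average inventory ≈ 438 packs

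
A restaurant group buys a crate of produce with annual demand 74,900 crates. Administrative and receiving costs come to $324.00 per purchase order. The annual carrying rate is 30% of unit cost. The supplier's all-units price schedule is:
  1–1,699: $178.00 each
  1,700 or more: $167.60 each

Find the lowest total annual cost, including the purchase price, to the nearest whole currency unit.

Holding cost per unit per year at price C is H = 0.30·C.
Evaluate total cost at each tier's feasible EOQ or, if the EOQ is below the tier, at the tier's minimum quantity.
EOQ at $178.00 = 953.4 (feasible in tier 1): TC = 74,900×$178.00 + (74,900/953.4)×324 + (953.4/2)×0.30×$178.00 = $13,383,109.52.
EOQ at $167.60 = 982.5 < 1700, so use break Q=1700: TC = 74,900×$167.60 + (74,900/1700.0)×324 + (1700.0/2)×0.30×$167.60 = $12,610,253.06.
Lowest total cost among the candidates is at Q = 1700.0.

TC* ≈ $12,610,253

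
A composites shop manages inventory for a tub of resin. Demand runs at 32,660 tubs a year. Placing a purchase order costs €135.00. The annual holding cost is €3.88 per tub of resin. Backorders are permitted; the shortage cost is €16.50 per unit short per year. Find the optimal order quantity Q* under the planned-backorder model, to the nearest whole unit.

Q* ≈ 1,675 tubs

With planned backorders, Q* = √(2DS/H) · √((H+B)/B).
√(2DS/H) = √(2 × 32,660 × 135 / 3.88) = 1507.558.
√((H+B)/B) = √((3.88+16.5)/16.5) = 1.1114.
Q* ≈ 1675.461.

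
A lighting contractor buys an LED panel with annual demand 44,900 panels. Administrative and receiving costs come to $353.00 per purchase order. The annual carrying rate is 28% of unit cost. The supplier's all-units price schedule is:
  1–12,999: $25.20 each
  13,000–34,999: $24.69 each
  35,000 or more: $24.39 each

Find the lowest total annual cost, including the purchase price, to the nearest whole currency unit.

Holding cost per unit per year at price C is H = 0.28·C.
Evaluate total cost at each tier's feasible EOQ or, if the EOQ is below the tier, at the tier's minimum quantity.
EOQ at $25.20 = 2119.6 (feasible in tier 1): TC = 44,900×$25.20 + (44,900/2119.6)×353 + (2119.6/2)×0.28×$25.20 = $1,146,435.63.
EOQ at $24.69 = 2141.3 < 13000, so use break Q=13000: TC = 44,900×$24.69 + (44,900/13000.0)×353 + (13000.0/2)×0.28×$24.69 = $1,154,736.01.
EOQ at $24.39 = 2154.5 < 35000, so use break Q=35000: TC = 44,900×$24.39 + (44,900/35000.0)×353 + (35000.0/2)×0.28×$24.39 = $1,215,074.85.
Lowest total cost among the candidates is at Q = 2119.6.

TC* ≈ $1,146,436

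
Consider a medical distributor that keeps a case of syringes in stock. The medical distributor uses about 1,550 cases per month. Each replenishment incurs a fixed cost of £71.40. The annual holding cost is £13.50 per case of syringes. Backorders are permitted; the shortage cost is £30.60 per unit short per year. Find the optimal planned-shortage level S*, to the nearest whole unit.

Annual demand D = 1,550 × 12 = 18,600.
With planned backorders, Q* = √(2DS/H) · √((H+B)/B).
√(2DS/H) = √(2 × 18,600 × 71.4 / 13.5) = 443.561.
√((H+B)/B) = √((13.5+30.6)/30.6) = 1.2005.
Q* ≈ 532.491.
S* = Q* · H/(H+B) = 532.491 × 13.5/44.1 ≈ 163.007.

S* ≈ 163 cases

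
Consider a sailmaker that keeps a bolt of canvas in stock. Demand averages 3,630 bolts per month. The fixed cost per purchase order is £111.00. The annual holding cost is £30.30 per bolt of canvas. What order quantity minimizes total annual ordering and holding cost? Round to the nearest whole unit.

Q* ≈ 565 bolts

Annual demand D = 3,630 × 12 = 43,560.
EOQ = √(2DS / H) = √(2 × 43,560 × 111 / 30.3).
= √(9,670,320 / 30.3) = √319,152.4752 ≈ 564.936.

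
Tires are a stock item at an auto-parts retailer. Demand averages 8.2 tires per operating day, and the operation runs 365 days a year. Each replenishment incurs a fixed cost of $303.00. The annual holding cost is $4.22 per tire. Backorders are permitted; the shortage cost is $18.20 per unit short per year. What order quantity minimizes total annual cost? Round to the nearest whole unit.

Annual demand D = 8.2 × 365 = 2,993.
With planned backorders, Q* = √(2DS/H) · √((H+B)/B).
√(2DS/H) = √(2 × 2,993 × 303 / 4.22) = 655.592.
√((H+B)/B) = √((4.22+18.2)/18.2) = 1.1099.
Q* ≈ 727.638.

Q* ≈ 728 tires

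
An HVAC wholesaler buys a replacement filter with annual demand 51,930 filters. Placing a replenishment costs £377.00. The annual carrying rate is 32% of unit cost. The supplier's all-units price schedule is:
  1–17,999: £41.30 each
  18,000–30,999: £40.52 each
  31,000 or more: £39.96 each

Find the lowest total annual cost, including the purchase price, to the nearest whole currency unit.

TC* ≈ £2,167,457

Holding cost per unit per year at price C is H = 0.32·C.
Candidates are each tier's EOQ (if it falls in that tier) and each price-break quantity.
EOQ at £41.30 = 1721.3 (feasible in tier 1): TC = 51,930×£41.30 + (51,930/1721.3)×377 + (1721.3/2)×0.32×£41.30 = £2,167,457.09.
EOQ at £40.52 = 1737.7 < 18000, so use break Q=18000: TC = 51,930×£40.52 + (51,930/18000.0)×377 + (18000.0/2)×0.32×£40.52 = £2,221,988.85.
EOQ at £39.96 = 1749.9 < 31000, so use break Q=31000: TC = 51,930×£39.96 + (51,930/31000.0)×377 + (31000.0/2)×0.32×£39.96 = £2,273,955.94.
Lowest total cost among the candidates is at Q = 1721.3.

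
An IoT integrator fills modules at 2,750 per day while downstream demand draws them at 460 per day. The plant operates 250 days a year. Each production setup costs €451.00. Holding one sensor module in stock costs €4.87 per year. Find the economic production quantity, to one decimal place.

Annual demand D = 460 × 250 = 115,000.
Production build-up factor (1 − d/p) = 1 − 460/2,750 = 0.8327.
Q* = √(2DS / (H(1 − d/p))) = √(2 × 115,000 × 451 / (4.87 × 0.8327)).
= √(103,730,000 / 4.0554) ≈ 5057.505.

Q* ≈ 5,057.5 modules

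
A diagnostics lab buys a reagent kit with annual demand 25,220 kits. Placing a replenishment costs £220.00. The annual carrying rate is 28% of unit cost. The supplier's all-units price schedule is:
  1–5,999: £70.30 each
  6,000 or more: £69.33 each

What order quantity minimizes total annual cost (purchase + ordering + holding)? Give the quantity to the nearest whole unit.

Holding cost per unit per year at price C is H = 0.28·C.
Evaluate total cost at each tier's feasible EOQ or, if the EOQ is below the tier, at the tier's minimum quantity.
EOQ at £70.30 = 750.8 (feasible in tier 1): TC = 25,220×£70.30 + (25,220/750.8)×220 + (750.8/2)×0.28×£70.30 = £1,787,745.36.
EOQ at £69.33 = 756.1 < 6000, so use break Q=6000: TC = 25,220×£69.33 + (25,220/6000.0)×220 + (6000.0/2)×0.28×£69.33 = £1,807,664.53.
Lowest total cost is £1,787,745.36 at Q = 750.8.

Q* ≈ 751 kits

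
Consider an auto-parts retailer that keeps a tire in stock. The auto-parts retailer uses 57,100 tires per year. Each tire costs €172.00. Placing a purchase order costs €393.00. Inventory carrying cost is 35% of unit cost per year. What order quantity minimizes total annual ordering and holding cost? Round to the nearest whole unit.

Q* ≈ 863 tires

Holding cost H = 0.35 × €172.00 = €60.2000 per unit per year.
EOQ = √(2DS / H) = √(2 × 57,100 × 393 / 60.2).
= √(44,880,600 / 60.2) = √745,524.9169 ≈ 863.438.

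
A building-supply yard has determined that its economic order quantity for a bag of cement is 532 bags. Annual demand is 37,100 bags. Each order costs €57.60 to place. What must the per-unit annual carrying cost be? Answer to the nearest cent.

H ≈ €15.10

Squaring Q* = √(2DS/H) gives Q*² = 2DS/H.
From Q* = √(2DS/H): H = 2DS / Q*² = 2 × 37,100 × 57.6 / 532² = 15.1009.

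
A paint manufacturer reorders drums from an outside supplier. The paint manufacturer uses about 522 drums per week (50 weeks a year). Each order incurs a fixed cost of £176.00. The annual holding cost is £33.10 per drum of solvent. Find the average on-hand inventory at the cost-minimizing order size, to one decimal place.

Average inventory ≈ 263.4 drums

Annual demand D = 522 × 50 = 26,100.
The optimal lot size = √(2DS/H) = √(2 × 26,100 × 176 / 33.1) ≈ 526.84.
Average inventory = Q*/2 ≈ 526.84 / 2 = 263.419.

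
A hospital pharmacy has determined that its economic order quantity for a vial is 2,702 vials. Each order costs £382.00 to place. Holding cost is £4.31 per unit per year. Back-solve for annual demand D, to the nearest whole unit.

The basic EOQ model gives Q* = √(2DS/H); rearrange for the unknown.
From Q* = √(2DS/H): D = Q*²H / (2S) = 2,702² × 4.31 / (2 × 382) = 41186.473.

D ≈ 41,186 vials per year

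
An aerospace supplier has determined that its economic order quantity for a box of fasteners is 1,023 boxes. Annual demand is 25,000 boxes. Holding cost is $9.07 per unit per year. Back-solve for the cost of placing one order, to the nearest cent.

S ≈ $189.84

Squaring Q* = √(2DS/H) gives Q*² = 2DS/H.
From Q* = √(2DS/H): S = Q*²H / (2D) = 1,023² × 9.07 / (2 × 25,000) = 189.8404.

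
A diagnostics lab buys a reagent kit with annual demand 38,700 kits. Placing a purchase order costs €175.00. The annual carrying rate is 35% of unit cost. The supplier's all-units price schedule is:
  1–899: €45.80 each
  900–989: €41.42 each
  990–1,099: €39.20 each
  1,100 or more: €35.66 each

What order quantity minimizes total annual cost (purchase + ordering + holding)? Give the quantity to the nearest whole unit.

Q* ≈ 1,100 kits

Holding cost per unit per year at price C is H = 0.35·C.
Evaluate total cost at each tier's feasible EOQ or, if the EOQ is below the tier, at the tier's minimum quantity.
Tier 1 (€45.80): EOQ = 919.2 exceeds tier's upper bound 899, so this tier is dominated.
EOQ at €41.42 = 966.6 (feasible in tier 2): TC = 38,700×€41.42 + (38,700/966.6)×175 + (966.6/2)×0.35×€41.42 = €1,616,966.92.
EOQ at €39.20 = 993.6 (feasible in tier 3): TC = 38,700×€39.20 + (38,700/993.6)×175 + (993.6/2)×0.35×€39.20 = €1,530,672.22.
EOQ at €35.66 = 1041.8 < 1100, so use break Q=1100: TC = 38,700×€35.66 + (38,700/1100.0)×175 + (1100.0/2)×0.35×€35.66 = €1,393,063.37.
Lowest total cost is €1,393,063.37 at Q = 1100.0.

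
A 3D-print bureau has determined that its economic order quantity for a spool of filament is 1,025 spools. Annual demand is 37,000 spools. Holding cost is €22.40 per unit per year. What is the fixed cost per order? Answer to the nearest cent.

Invert the EOQ relation Q*² = 2DS/H.
From Q* = √(2DS/H): S = Q*²H / (2D) = 1,025² × 22.4 / (2 × 37,000) = 318.0270.

S ≈ €318.03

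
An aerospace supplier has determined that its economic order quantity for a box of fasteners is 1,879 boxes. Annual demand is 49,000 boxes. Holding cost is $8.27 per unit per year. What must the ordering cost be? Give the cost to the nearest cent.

The basic EOQ model gives Q* = √(2DS/H); rearrange for the unknown.
From Q* = √(2DS/H): S = Q*²H / (2D) = 1,879² × 8.27 / (2 × 49,000) = 297.9429.

S ≈ $297.94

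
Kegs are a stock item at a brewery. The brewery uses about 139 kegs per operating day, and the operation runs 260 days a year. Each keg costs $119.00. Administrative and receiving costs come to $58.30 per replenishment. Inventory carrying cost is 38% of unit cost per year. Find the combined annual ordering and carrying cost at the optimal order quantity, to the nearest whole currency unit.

TC* ≈ $13,804

Annual demand D = 139 × 260 = 36,140.
Holding cost H = 0.38 × $119.00 = $45.2200 per unit per year.
The optimal lot size = √(2DS/H) = √(2 × 36,140 × 58.3 / 45.22) ≈ 305.27.
At Q*, ordering cost (D/Q*)S equals holding cost (Q*/2)H, each = √(DSH/2).
Minimum total = √(2DSH) = √(2 × 36,140 × 58.3 × 45.22) ≈ 13804.117.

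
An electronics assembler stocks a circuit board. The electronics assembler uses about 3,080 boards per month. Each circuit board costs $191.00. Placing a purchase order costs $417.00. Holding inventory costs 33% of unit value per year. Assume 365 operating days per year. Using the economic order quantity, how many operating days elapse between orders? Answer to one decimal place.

Annual demand D = 3,080 × 12 = 36,960.
Holding cost H = 0.33 × $191.00 = $63.0300 per unit per year.
Q* = √(2DS/H) = √(2 × 36,960 × 417 / 63.03) ≈ 699.32.
Cycle time = Q*/D × 365 = 699.32 / 36,960 × 365 ≈ 6.906 days.

T ≈ 6.9 days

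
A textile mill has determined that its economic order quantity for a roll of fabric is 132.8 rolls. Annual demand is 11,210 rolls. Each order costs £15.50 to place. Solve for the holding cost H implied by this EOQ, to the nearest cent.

H ≈ £19.70

Invert the EOQ relation Q*² = 2DS/H.
From Q* = √(2DS/H): H = 2DS / Q*² = 2 × 11,210 × 15.5 / 132.8² = 19.7048.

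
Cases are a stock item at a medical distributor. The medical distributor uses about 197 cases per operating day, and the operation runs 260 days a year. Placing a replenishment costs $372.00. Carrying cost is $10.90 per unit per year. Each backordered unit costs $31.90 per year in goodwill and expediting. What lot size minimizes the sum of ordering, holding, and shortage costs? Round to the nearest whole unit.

Annual demand D = 197 × 260 = 51,220.
With planned backorders, Q* = √(2DS/H) · √((H+B)/B).
√(2DS/H) = √(2 × 51,220 × 372 / 10.9) = 1869.791.
√((H+B)/B) = √((10.9+31.9)/31.9) = 1.1583.
Q* ≈ 2165.806.

Q* ≈ 2,166 cases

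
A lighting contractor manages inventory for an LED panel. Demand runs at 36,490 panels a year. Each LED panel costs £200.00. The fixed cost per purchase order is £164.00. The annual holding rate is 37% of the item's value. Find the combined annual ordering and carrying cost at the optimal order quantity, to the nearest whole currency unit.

Holding cost H = 0.37 × £200.00 = £74.0000 per unit per year.
The optimal lot size = √(2DS/H) = √(2 × 36,490 × 164 / 74) ≈ 402.17.
At Q*, ordering cost (D/Q*)S equals holding cost (Q*/2)H, each = √(DSH/2).
Minimum total = √(2DSH) = √(2 × 36,490 × 164 × 74) ≈ 29760.465.

TC* ≈ £29,760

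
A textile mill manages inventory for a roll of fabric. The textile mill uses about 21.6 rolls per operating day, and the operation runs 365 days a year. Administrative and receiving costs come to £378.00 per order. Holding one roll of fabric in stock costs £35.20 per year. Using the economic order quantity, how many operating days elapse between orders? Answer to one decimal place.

T ≈ 19.1 days

Annual demand D = 21.6 × 365 = 7,884.
Q* = √(2DS/H) = √(2 × 7,884 × 378 / 35.2) ≈ 411.49.
Cycle time = Q*/D × 365 = 411.49 / 7,884 × 365 ≈ 19.051 days.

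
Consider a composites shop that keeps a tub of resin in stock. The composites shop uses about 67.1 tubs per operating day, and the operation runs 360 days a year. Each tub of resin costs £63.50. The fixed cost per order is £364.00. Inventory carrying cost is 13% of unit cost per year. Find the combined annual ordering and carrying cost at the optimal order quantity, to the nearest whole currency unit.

Annual demand D = 67.1 × 360 = 24,156.
Holding cost H = 0.13 × £63.50 = £8.2550 per unit per year.
The optimal lot size = √(2DS/H) = √(2 × 24,156 × 364 / 8.255) ≈ 1459.55.
At the optimum the two cost components are equal, so total cost = 2·(Q*/2)H = Q*·H.
Minimum total = √(2DSH) = √(2 × 24,156 × 364 × 8.255) ≈ 12048.604.

TC* ≈ £12,049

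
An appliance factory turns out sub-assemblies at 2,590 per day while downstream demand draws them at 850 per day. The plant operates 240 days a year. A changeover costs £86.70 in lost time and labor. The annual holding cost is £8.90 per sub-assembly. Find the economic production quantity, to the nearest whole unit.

Q* ≈ 2,432 sub-assemblies

Annual demand D = 850 × 240 = 204,000.
Production build-up factor (1 − d/p) = 1 − 850/2,590 = 0.6718.
Q* = √(2DS / (H(1 − d/p))) = √(2 × 204,000 × 86.7 / (8.9 × 0.6718)).
= √(35,373,600 / 5.9792) ≈ 2432.315.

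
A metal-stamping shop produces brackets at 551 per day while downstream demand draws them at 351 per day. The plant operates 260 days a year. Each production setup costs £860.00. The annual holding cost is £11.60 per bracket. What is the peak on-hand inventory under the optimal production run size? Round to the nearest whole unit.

I_max ≈ 2,216 brackets

Annual demand D = 351 × 260 = 91,260.
Production build-up factor (1 − d/p) = 1 − 351/551 = 0.3630.
Q* = √(2DS / (H(1 − d/p))) = √(2 × 91,260 × 860 / (11.6 × 0.3630)).
= √(156,967,200 / 4.2105) ≈ 6105.711.
Maximum inventory = Q*(1 − d/p) = 6105.711 × 0.3630 ≈ 2216.229.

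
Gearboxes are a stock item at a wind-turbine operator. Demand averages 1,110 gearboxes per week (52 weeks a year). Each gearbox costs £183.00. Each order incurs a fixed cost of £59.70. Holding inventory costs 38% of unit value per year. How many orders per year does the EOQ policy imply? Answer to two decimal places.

Annual demand D = 1,110 × 52 = 57,720.
Holding cost H = 0.38 × £183.00 = £69.5400 per unit per year.
The optimal lot size = √(2DS/H) = √(2 × 57,720 × 59.7 / 69.54) ≈ 314.81.
Orders per year = D / Q* = 57,720 / 314.81 ≈ 183.349.

N ≈ 183.35 orders per year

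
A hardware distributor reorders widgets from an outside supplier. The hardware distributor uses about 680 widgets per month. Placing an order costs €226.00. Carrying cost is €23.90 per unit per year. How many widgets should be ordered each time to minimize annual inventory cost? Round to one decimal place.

Q* ≈ 392.8 widgets

Annual demand D = 680 × 12 = 8,160.
EOQ = √(2DS / H) = √(2 × 8,160 × 226 / 23.9).
= √(3,688,320 / 23.9) = √154,323.0126 ≈ 392.840.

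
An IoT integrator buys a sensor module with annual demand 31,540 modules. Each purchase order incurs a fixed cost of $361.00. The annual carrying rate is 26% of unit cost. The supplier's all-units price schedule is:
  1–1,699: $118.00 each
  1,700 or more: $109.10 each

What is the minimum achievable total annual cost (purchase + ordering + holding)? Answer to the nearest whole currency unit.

Holding cost per unit per year at price C is H = 0.26·C.
For each price level, check whether its EOQ is feasible; otherwise the best quantity at that price is the breakpoint.
EOQ at $118.00 = 861.5 (feasible in tier 1): TC = 31,540×$118.00 + (31,540/861.5)×361 + (861.5/2)×0.26×$118.00 = $3,748,151.82.
EOQ at $109.10 = 896.0 < 1700, so use break Q=1700: TC = 31,540×$109.10 + (31,540/1700.0)×361 + (1700.0/2)×0.26×$109.10 = $3,471,822.71.
Lowest total cost among the candidates is at Q = 1700.0.

TC* ≈ $3,471,823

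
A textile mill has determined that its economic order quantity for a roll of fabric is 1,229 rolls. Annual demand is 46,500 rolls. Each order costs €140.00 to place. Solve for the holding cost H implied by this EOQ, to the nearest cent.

The basic EOQ model gives Q* = √(2DS/H); rearrange for the unknown.
From Q* = √(2DS/H): H = 2DS / Q*² = 2 × 46,500 × 140 / 1,229² = 8.6200.

H ≈ €8.62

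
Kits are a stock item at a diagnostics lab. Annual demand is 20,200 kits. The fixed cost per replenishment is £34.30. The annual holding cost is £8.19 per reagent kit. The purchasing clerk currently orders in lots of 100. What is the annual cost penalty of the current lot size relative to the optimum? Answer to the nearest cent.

EOQ = √(2DS/H) = √(2 × 20,200 × 34.3 / 8.19) ≈ 411.34.
Cost at Q* = (D/Q*)S + (Q*/2)H = √(2DSH) ≈ £3,368.83.
Cost at Q = 100: (20,200/100)×34.3 + (100/2)×8.19 = £6,928.60 + £409.50 = £7,338.10.
Excess = £7,338.10 − £3,368.83 = £3,969.27.

Extra cost ≈ £3,969.27 per year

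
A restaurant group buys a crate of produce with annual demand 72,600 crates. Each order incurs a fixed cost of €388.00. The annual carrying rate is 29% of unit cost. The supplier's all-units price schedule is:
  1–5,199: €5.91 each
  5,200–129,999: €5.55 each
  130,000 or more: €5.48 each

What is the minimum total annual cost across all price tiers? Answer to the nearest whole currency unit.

TC* ≈ €412,452

Holding cost per unit per year at price C is H = 0.29·C.
Evaluate total cost at each tier's feasible EOQ or, if the EOQ is below the tier, at the tier's minimum quantity.
Tier 1 (€5.91): EOQ = 5733.3 exceeds tier's upper bound 5199, so this tier is dominated.
EOQ at €5.55 = 5916.3 (feasible in tier 2): TC = 72,600×€5.55 + (72,600/5916.3)×388 + (5916.3/2)×0.29×€5.55 = €412,452.36.
EOQ at €5.48 = 5954.0 < 130000, so use break Q=130000: TC = 72,600×€5.48 + (72,600/130000.0)×388 + (130000.0/2)×0.29×€5.48 = €501,362.68.
Lowest total cost among the candidates is at Q = 5916.3.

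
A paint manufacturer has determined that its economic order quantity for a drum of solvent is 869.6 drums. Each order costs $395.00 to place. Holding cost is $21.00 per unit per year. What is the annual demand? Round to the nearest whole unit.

The basic EOQ model gives Q* = √(2DS/H); rearrange for the unknown.
From Q* = √(2DS/H): D = Q*²H / (2S) = 869.6² × 21 / (2 × 395) = 20101.630.

D ≈ 20,102 drums per year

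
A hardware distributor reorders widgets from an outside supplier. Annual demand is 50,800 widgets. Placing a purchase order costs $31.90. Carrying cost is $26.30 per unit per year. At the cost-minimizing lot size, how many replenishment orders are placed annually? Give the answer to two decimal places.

N ≈ 144.71 orders per year

EOQ = √(2DS/H) = √(2 × 50,800 × 31.9 / 26.3) ≈ 351.05.
Orders per year = D / Q* = 50,800 / 351.05 ≈ 144.710.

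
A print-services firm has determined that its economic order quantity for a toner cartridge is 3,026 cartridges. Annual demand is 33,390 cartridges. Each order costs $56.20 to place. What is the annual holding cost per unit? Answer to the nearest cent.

Invert the EOQ relation Q*² = 2DS/H.
From Q* = √(2DS/H): H = 2DS / Q*² = 2 × 33,390 × 56.2 / 3,026² = 0.4099.

H ≈ $0.41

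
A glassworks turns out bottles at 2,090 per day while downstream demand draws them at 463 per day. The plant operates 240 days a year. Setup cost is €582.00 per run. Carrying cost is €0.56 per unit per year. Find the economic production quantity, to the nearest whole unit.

Annual demand D = 463 × 240 = 111,120.
Production build-up factor (1 − d/p) = 1 − 463/2,090 = 0.7785.
Q* = √(2DS / (H(1 − d/p))) = √(2 × 111,120 × 582 / (0.56 × 0.7785)).
= √(129,343,680 / 0.4359) ≈ 17224.950.

Q* ≈ 17,225 bottles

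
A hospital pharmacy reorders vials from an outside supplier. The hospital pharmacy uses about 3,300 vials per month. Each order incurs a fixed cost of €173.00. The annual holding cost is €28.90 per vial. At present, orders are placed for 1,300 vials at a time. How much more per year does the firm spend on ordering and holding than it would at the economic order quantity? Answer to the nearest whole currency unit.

Annual demand D = 3,300 × 12 = 39,600.
EOQ = √(2DS/H) = √(2 × 39,600 × 173 / 28.9) ≈ 688.55.
Cost at Q* = (D/Q*)S + (Q*/2)H = √(2DSH) ≈ €19,899.15.
Cost at Q = 1,300: (39,600/1,300)×173 + (1,300/2)×28.9 = €5,269.85 + €18,785.00 = €24,054.85.
Excess = €24,054.85 − €19,899.15 = €4,155.69.

Extra cost ≈ €4,156 per year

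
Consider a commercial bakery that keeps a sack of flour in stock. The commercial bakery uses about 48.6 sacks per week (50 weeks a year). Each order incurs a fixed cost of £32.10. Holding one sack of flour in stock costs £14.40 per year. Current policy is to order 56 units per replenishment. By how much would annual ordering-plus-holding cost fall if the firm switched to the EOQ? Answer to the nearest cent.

Annual demand D = 48.6 × 50 = 2,430.
EOQ = √(2DS/H) = √(2 × 2,430 × 32.1 / 14.4) ≈ 104.09.
Cost at Q* = (D/Q*)S + (Q*/2)H = √(2DSH) ≈ £1,498.83.
Cost at Q = 56: (2,430/56)×32.1 + (56/2)×14.4 = £1,392.91 + £403.20 = £1,796.11.
Excess = £1,796.11 − £1,498.83 = £297.28.

Extra cost ≈ £297.28 per year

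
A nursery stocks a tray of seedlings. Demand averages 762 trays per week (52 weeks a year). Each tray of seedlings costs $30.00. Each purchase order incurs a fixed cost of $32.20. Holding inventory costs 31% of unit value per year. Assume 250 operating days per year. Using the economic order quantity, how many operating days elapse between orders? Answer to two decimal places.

Annual demand D = 762 × 52 = 39,624.
Holding cost H = 0.31 × $30.00 = $9.3000 per unit per year.
Q* = √(2DS/H) = √(2 × 39,624 × 32.2 / 9.3) ≈ 523.82.
Cycle time = Q*/D × 250 = 523.82 / 39,624 × 250 ≈ 3.305 days.

T ≈ 3.30 days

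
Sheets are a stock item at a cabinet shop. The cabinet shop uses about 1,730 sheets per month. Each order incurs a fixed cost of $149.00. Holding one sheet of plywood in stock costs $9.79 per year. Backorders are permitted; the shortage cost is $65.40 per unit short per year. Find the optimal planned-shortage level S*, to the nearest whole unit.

Annual demand D = 1,730 × 12 = 20,760.
With planned backorders, Q* = √(2DS/H) · √((H+B)/B).
√(2DS/H) = √(2 × 20,760 × 149 / 9.79) = 794.933.
√((H+B)/B) = √((9.79+65.4)/65.4) = 1.0722.
Q* ≈ 852.357.
S* = Q* · H/(H+B) = 852.357 × 9.79/75.19 ≈ 110.980.

S* ≈ 111 sheets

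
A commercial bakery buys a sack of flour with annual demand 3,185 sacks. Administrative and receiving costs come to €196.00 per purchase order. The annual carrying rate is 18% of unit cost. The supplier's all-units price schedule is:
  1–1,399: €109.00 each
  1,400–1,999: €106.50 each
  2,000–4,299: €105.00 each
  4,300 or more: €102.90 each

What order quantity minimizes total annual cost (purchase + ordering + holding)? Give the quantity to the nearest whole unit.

Q* ≈ 252 sacks

Holding cost per unit per year at price C is H = 0.18·C.
For each price level, check whether its EOQ is feasible; otherwise the best quantity at that price is the breakpoint.
EOQ at €109.00 = 252.3 (feasible in tier 1): TC = 3,185×€109.00 + (3,185/252.3)×196 + (252.3/2)×0.18×€109.00 = €352,114.34.
EOQ at €106.50 = 255.2 < 1400, so use break Q=1400: TC = 3,185×€106.50 + (3,185/1400.0)×196 + (1400.0/2)×0.18×€106.50 = €353,067.40.
EOQ at €105.00 = 257.0 < 2000, so use break Q=2000: TC = 3,185×€105.00 + (3,185/2000.0)×196 + (2000.0/2)×0.18×€105.00 = €353,637.13.
EOQ at €102.90 = 259.6 < 4300, so use break Q=4300: TC = 3,185×€102.90 + (3,185/4300.0)×196 + (4300.0/2)×0.18×€102.90 = €367,703.98.
Lowest total cost is €352,114.34 at Q = 252.3.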